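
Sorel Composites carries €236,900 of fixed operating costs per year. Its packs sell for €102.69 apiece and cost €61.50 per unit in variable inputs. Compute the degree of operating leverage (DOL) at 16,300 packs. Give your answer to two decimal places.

1.55

Total contribution margin = 16,300 × €41.19 = €671,397.00.
Subtracting fixed costs: EBIT = €671,397.00 − €236,900 = €434,497.00.
DOL = contribution ÷ EBIT = €671,397.00 ÷ €434,497.00 = 1.5452.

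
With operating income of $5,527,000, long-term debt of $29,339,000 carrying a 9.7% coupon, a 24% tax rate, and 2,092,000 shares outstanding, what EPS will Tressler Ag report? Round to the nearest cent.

$0.97

Pre-tax income = $5,527,000 − $2,845,883.00 = $2,681,117.00.
After tax at 24%: net income = $2,681,117.00 × 0.76 = $2,037,648.92.
Per share: $2,037,648.92 / 2,092,000 shares = $0.97.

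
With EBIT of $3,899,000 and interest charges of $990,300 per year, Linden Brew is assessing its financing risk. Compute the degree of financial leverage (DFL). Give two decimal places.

1.34

Annual interest charges come to $990,300.00.
Degree of financial leverage = EBIT / (EBIT − interest) = $3,899,000 / $2,908,700.00 = 1.3405.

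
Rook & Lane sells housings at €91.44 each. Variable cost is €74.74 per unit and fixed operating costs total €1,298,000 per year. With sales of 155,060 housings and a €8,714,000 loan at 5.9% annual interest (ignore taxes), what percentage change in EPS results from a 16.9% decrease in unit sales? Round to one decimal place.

Total contribution margin = 155,060 × €16.70 = €2,589,502.00.
Subtracting fixed costs: EBIT = €2,589,502.00 − €1,298,000 = €1,291,502.00.
After interest of €514,126.00, pre-tax earnings = €777,376.00.
Degree of combined leverage = contribution ÷ (EBIT − I) = €2,589,502.00 ÷ €777,376.00 = 3.3311.
EPS therefore changes by 3.3311 × (-16.9%) = -56.3%.

-56.3%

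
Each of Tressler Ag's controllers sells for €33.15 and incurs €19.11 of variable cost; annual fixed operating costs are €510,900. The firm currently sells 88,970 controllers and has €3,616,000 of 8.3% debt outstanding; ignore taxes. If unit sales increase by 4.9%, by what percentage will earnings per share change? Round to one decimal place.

At 88,970 units, contribution = 88,970 × €14.04 = €1,249,138.80.
Subtracting fixed costs: EBIT = €1,249,138.80 − €510,900 = €738,238.80.
After interest of €300,128.00, pre-tax earnings = €438,110.80.
Degree of combined leverage = contribution ÷ (EBIT − I) = €1,249,138.80 ÷ €438,110.80 = 2.8512.
%ΔEPS = DCL × %ΔSales = 2.8512 × +4.9% = +14.0%.

+14.0%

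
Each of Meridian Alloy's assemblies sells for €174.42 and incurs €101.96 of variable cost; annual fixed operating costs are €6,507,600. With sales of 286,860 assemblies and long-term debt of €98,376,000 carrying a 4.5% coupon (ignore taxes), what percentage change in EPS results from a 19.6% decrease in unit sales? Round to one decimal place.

Contribution at this volume is 286,860 × €72.46 = €20,785,875.60.
Operating income = contribution − fixed costs = €20,785,875.60 − €6,507,600 = €14,278,275.60.
After interest of €4,426,920.00, pre-tax earnings = €9,851,355.60.
DCL = total CM / (EBIT − I) = €20,785,875.60 / €9,851,355.60 = 2.1100.
%ΔEPS = DCL × %ΔSales = 2.1100 × -19.6% = -41.4%.

-41.4%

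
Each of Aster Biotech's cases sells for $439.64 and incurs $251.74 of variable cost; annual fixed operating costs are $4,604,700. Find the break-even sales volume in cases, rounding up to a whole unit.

Contribution margin per unit = $439.64 − $251.74 = $187.90.
Units to break even: $4,604,700 ÷ $187.90 = 24,506.12, rounded up to 24,507.

24,507 cases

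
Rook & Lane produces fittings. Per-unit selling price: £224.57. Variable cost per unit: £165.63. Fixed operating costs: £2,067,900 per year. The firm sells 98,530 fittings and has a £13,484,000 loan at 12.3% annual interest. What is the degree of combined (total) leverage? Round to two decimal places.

2.79

Total contribution margin = 98,530 × £58.94 = £5,807,358.20.
Operating income = contribution − fixed costs = £5,807,358.20 − £2,067,900 = £3,739,458.20. Interest = £1,658,532.00, so EBIT − I = £2,080,926.20.
DCL = contribution ÷ (EBIT − I) = £5,807,358.20 ÷ £2,080,926.20 = 2.7908.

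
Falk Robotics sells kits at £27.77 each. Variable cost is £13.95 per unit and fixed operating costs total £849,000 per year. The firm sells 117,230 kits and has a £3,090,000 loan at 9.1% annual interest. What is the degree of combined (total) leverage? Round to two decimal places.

Total contribution margin = 117,230 × £13.82 = £1,620,118.60.
Subtracting fixed costs: EBIT = £1,620,118.60 − £849,000 = £771,118.60. Interest = £281,190.00, so EBIT − I = £489,928.60.
Degree of total leverage = total CM / (EBIT − interest) = £1,620,118.60 / £489,928.60 = 3.3068.

3.31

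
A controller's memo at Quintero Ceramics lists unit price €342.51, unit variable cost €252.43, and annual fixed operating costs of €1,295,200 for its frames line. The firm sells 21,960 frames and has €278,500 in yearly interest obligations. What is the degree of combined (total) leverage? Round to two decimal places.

Total contribution margin = 21,960 × €90.08 = €1,978,156.80.
Operating income = contribution − fixed costs = €1,978,156.80 − €1,295,200 = €682,956.80. Interest = €278,500.00, so EBIT − I = €404,456.80.
Degree of total leverage = total CM / (EBIT − interest) = €1,978,156.80 / €404,456.80 = 4.8909.

4.89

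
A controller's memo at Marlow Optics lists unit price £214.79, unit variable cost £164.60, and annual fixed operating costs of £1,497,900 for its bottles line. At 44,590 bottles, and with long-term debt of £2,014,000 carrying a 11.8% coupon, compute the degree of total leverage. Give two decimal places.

4.45

Contribution at this volume is 44,590 × £50.19 = £2,237,972.10.
Operating income = contribution − fixed costs = £2,237,972.10 − £1,497,900 = £740,072.10. Interest = £237,652.00.
DOL = £2,237,972.10 ÷ £740,072.10 = 3.0240; DFL = £740,072.10 ÷ £502,420.10 = 1.4730.
DCL = DOL × DFL = 3.0240 × 1.4730 = 4.4544.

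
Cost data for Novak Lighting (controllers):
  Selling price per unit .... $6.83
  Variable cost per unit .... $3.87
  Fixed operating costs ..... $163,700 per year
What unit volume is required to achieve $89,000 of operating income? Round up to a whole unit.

Unit CM = price − variable cost = $6.83 − $3.87 = $2.96.
Required volume = (fixed costs + target profit) ÷ CM = ($163,700 + $89,000) ÷ $2.96 = 85,371.62, so 85,372 controllers.

85,372 controllers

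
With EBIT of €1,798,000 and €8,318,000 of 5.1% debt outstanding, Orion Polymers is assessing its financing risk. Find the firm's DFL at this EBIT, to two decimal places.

Interest = €424,218.00.
DFL = EBIT ÷ (EBIT − I) = €1,798,000 ÷ (€1,798,000 − €424,218.00) = €1,798,000 ÷ €1,373,782.00 = 1.3088.

1.31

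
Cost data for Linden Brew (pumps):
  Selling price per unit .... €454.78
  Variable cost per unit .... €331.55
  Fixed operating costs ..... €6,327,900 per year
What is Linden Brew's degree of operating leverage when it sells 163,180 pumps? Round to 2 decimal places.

1.46

Total contribution margin = 163,180 × €123.23 = €20,108,671.40.
EBIT = €20,108,671.40 − €6,327,900 = €13,780,771.40.
Degree of operating leverage = €20,108,671.40 / €13,780,771.40 = 1.4592.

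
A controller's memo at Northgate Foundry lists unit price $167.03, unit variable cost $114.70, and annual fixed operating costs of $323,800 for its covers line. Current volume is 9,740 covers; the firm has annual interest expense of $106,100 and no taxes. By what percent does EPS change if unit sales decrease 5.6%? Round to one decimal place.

-35.8%

Total contribution margin = 9,740 × $52.33 = $509,694.20.
EBIT = $509,694.20 − $323,800 = $185,894.20.
After interest of $106,100.00, pre-tax earnings = $79,794.20.
DCL = total CM / (EBIT − I) = $509,694.20 / $79,794.20 = 6.3876.
%ΔEPS = DCL × %ΔSales = 6.3876 × -5.6% = -35.8%.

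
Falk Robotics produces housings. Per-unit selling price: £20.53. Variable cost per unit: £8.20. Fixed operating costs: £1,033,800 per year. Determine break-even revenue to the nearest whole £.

£1,721,323

Contribution margin per unit = £20.53 − £8.20 = £12.33, a CM ratio of £12.33 ÷ £20.53 = 0.6006.
Break-even revenue = fixed costs × price ÷ CM = £1,033,800 × £20.53 ÷ £12.33 = £1,721,323.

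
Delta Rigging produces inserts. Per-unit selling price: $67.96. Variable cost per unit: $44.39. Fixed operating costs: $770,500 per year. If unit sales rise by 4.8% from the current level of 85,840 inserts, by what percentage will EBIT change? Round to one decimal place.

At 85,840 units, contribution = 85,840 × $23.57 = $2,023,248.80.
Operating income = contribution − fixed costs = $2,023,248.80 − $770,500 = $1,252,748.80.
Degree of operating leverage = $2,023,248.80 / $1,252,748.80 = 1.6150.
So EBIT moves 1.6150 × (+4.8%) = +7.8%.

+7.8%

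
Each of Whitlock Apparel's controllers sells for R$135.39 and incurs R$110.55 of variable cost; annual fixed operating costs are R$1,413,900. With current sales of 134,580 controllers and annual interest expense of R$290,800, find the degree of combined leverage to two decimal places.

At 134,580 units, contribution = 134,580 × R$24.84 = R$3,342,967.20.
Subtracting fixed costs: EBIT = R$3,342,967.20 − R$1,413,900 = R$1,929,067.20. Interest = R$290,800.00.
DOL = R$3,342,967.20 ÷ R$1,929,067.20 = 1.7329; DFL = R$1,929,067.20 ÷ R$1,638,267.20 = 1.1775.
Combined leverage = 1.7329 × 1.1775 = 2.0405.

2.04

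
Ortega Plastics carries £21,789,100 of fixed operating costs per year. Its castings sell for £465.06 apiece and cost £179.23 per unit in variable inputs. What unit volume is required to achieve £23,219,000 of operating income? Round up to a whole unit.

157,465 castings

Unit CM = price − variable cost = £465.06 − £179.23 = £285.83.
Required volume = (fixed costs + target profit) ÷ CM = (£21,789,100 + £23,219,000) ÷ £285.83 = 157,464.58, so 157,465 castings.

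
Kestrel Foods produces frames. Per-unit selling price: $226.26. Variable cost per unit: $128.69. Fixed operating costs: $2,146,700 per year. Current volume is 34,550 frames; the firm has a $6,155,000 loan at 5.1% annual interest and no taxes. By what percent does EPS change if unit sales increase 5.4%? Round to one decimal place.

+20.0%

At 34,550 units, contribution = 34,550 × $97.57 = $3,371,043.50.
EBIT = $3,371,043.50 − $2,146,700 = $1,224,343.50.
Interest = $313,905.00, so EBIT − I = $910,438.50.
Degree of combined leverage = contribution ÷ (EBIT − I) = $3,371,043.50 ÷ $910,438.50 = 3.7027.
%ΔEPS = DCL × %ΔSales = 3.7027 × +5.4% = +20.0%.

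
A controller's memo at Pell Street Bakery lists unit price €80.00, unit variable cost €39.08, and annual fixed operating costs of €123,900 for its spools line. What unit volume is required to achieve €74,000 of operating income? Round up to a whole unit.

Each unit contributes €80.00 − €39.08 = €40.92.
Units = (FC + target) / CM = (€123,900 + €74,000) / €40.92 = 4,836.27, so 4,837 spools.

4,837 spools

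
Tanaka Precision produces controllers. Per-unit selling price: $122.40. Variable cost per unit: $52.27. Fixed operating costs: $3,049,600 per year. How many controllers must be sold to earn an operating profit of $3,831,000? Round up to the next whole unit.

98,113 controllers

Each unit contributes $122.40 − $52.27 = $70.13.
Units = (FC + target) / CM = ($3,049,600 + $3,831,000) / $70.13 = 98,112.08, so 98,113 controllers.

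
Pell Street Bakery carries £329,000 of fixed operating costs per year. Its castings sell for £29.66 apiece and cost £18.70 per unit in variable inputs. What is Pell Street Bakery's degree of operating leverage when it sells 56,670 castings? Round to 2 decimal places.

2.13

Total contribution margin = 56,670 × £10.96 = £621,103.20.
EBIT = £621,103.20 − £329,000 = £292,103.20.
Degree of operating leverage = £621,103.20 / £292,103.20 = 2.1263.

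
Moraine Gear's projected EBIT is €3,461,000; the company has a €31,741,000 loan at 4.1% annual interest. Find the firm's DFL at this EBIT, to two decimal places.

Interest = €1,301,381.00.
DFL = EBIT ÷ (EBIT − I) = €3,461,000 ÷ (€3,461,000 − €1,301,381.00) = €3,461,000 ÷ €2,159,619.00 = 1.6026.

1.60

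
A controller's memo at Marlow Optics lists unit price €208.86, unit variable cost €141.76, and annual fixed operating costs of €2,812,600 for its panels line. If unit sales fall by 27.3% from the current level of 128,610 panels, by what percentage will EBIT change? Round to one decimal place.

Total contribution margin = 128,610 × €67.10 = €8,629,731.00.
EBIT = €8,629,731.00 − €2,812,600 = €5,817,131.00.
DOL = contribution ÷ EBIT = €8,629,731.00 ÷ €5,817,131.00 = 1.4835.
Operating income changes by 1.4835 × -27.3% = -40.5%.

-40.5%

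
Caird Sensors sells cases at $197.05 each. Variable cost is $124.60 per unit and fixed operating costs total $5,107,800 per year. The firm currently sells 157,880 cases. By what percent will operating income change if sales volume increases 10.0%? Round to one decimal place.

+18.1%

At 157,880 units, contribution = 157,880 × $72.45 = $11,438,406.00.
EBIT = $11,438,406.00 − $5,107,800 = $6,330,606.00.
So DOL = total CM / EBIT = $11,438,406.00 / $6,330,606.00 = 1.8068.
So EBIT moves 1.8068 × (+10.0%) = +18.1%.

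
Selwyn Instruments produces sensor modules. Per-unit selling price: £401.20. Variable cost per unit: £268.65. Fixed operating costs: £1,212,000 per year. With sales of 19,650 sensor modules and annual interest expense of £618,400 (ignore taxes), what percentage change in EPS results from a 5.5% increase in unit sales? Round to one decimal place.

Contribution at this volume is 19,650 × £132.55 = £2,604,607.50.
Operating income = contribution − fixed costs = £2,604,607.50 − £1,212,000 = £1,392,607.50.
After interest of £618,400.00, pre-tax earnings = £774,207.50.
DCL = total CM / (EBIT − I) = £2,604,607.50 / £774,207.50 = 3.3642.
%ΔEPS = DCL × %ΔSales = 3.3642 × +5.5% = +18.5%.

+18.5%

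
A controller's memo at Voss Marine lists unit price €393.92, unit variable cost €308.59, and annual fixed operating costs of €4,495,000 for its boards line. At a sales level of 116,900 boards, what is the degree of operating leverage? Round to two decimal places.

Total contribution margin = 116,900 × €85.33 = €9,975,077.00.
EBIT = €9,975,077.00 − €4,495,000 = €5,480,077.00.
So DOL = total CM / EBIT = €9,975,077.00 / €5,480,077.00 = 1.8202.

1.82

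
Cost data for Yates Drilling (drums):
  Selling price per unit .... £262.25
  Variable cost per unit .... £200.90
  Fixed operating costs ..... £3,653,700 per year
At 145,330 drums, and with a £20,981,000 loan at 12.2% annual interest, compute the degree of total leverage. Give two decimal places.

3.30

At 145,330 units, contribution = 145,330 × £61.35 = £8,915,995.50.
Subtracting fixed costs: EBIT = £8,915,995.50 − £3,653,700 = £5,262,295.50. Interest = £2,559,682.00.
DOL = £8,915,995.50 ÷ £5,262,295.50 = 1.6943; DFL = £5,262,295.50 ÷ £2,702,613.50 = 1.9471.
Combined leverage = 1.6943 × 1.9471 = 3.2990.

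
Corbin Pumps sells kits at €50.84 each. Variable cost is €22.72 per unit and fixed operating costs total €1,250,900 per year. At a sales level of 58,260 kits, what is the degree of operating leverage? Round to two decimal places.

4.23

At 58,260 units, contribution = 58,260 × €28.12 = €1,638,271.20.
EBIT = €1,638,271.20 − €1,250,900 = €387,371.20.
DOL = contribution ÷ EBIT = €1,638,271.20 ÷ €387,371.20 = 4.2292.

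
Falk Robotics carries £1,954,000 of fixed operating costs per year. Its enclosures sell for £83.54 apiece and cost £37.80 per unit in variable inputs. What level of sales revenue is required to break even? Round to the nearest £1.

CM per unit = £83.54 − £37.80 = £45.74; CM ratio = £45.74 / £83.54 = 0.5475.
Break-even sales = FC ÷ CM ratio = £1,954,000 × £83.54 / £45.74 = £3,568,805.

£3,568,805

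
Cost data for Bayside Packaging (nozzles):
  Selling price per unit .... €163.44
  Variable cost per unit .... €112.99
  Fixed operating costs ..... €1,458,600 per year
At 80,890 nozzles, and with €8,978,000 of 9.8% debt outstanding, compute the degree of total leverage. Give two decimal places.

2.34

Total contribution margin = 80,890 × €50.45 = €4,080,900.50.
EBIT = €4,080,900.50 − €1,458,600 = €2,622,300.50. Interest = €879,844.00, so EBIT − I = €1,742,456.50.
Degree of total leverage = total CM / (EBIT − interest) = €4,080,900.50 / €1,742,456.50 = 2.3420.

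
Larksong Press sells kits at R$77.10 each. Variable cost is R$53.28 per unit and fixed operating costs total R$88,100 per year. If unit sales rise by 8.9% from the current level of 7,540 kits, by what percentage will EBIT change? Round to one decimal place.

At 7,540 units, contribution = 7,540 × R$23.82 = R$179,602.80.
Operating income = contribution − fixed costs = R$179,602.80 − R$88,100 = R$91,502.80.
So DOL = total CM / EBIT = R$179,602.80 / R$91,502.80 = 1.9628.
Operating income changes by 1.9628 × +8.9% = +17.5%.

+17.5%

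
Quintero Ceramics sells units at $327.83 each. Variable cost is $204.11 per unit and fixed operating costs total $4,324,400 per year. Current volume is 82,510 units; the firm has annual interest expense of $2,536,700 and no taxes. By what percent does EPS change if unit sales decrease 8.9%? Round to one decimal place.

Contribution at this volume is 82,510 × $123.72 = $10,208,137.20.
EBIT = $10,208,137.20 − $4,324,400 = $5,883,737.20.
After interest of $2,536,700.00, pre-tax earnings = $3,347,037.20.
Degree of combined leverage = contribution ÷ (EBIT − I) = $10,208,137.20 ÷ $3,347,037.20 = 3.0499.
%ΔEPS = DCL × %ΔSales = 3.0499 × -8.9% = -27.1%.

-27.1%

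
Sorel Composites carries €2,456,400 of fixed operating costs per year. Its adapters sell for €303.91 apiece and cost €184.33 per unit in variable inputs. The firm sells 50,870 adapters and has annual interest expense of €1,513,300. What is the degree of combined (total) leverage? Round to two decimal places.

At 50,870 units, contribution = 50,870 × €119.58 = €6,083,034.60.
Operating income = contribution − fixed costs = €6,083,034.60 − €2,456,400 = €3,626,634.60. Interest = €1,513,300.00, so EBIT − I = €2,113,334.60.
DCL = contribution ÷ (EBIT − I) = €6,083,034.60 ÷ €2,113,334.60 = 2.8784.

2.88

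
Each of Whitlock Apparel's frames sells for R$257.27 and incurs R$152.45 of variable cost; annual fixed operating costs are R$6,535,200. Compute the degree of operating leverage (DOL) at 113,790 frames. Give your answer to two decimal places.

At 113,790 units, contribution = 113,790 × R$104.82 = R$11,927,467.80.
Subtracting fixed costs: EBIT = R$11,927,467.80 − R$6,535,200 = R$5,392,267.80.
So DOL = total CM / EBIT = R$11,927,467.80 / R$5,392,267.80 = 2.2120.

2.21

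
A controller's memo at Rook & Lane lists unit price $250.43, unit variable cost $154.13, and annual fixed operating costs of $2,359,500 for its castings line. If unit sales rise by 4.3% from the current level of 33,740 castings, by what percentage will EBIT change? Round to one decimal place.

+15.7%

Total contribution margin = 33,740 × $96.30 = $3,249,162.00.
EBIT = $3,249,162.00 − $2,359,500 = $889,662.00.
DOL = contribution ÷ EBIT = $3,249,162.00 ÷ $889,662.00 = 3.6521.
So EBIT moves 3.6521 × (+4.3%) = +15.7%.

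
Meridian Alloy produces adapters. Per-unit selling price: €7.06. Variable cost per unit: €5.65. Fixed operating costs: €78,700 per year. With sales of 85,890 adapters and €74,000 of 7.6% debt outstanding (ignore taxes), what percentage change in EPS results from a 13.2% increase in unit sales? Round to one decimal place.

+43.5%

Total contribution margin = 85,890 × €1.41 = €121,104.90.
Subtracting fixed costs: EBIT = €121,104.90 − €78,700 = €42,404.90.
After interest of €5,624.00, pre-tax earnings = €36,780.90.
DCL = total CM / (EBIT − I) = €121,104.90 / €36,780.90 = 3.2926.
EPS therefore changes by 3.2926 × (+13.2%) = +43.5%.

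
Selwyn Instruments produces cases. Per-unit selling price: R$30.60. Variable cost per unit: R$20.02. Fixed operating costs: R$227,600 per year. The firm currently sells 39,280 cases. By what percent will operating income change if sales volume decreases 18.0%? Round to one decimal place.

Contribution at this volume is 39,280 × R$10.58 = R$415,582.40.
Operating income = contribution − fixed costs = R$415,582.40 − R$227,600 = R$187,982.40.
Degree of operating leverage = R$415,582.40 / R$187,982.40 = 2.2108.
Operating income changes by 2.2108 × -18.0% = -39.8%.

-39.8%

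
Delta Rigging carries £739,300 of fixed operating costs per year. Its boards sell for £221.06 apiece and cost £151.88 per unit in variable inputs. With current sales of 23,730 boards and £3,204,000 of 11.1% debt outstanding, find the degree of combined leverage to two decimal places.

Contribution at this volume is 23,730 × £69.18 = £1,641,641.40.
EBIT = £1,641,641.40 − £739,300 = £902,341.40. Interest = £355,644.00, so EBIT − I = £546,697.40.
Degree of total leverage = total CM / (EBIT − interest) = £1,641,641.40 / £546,697.40 = 3.0028.

3.00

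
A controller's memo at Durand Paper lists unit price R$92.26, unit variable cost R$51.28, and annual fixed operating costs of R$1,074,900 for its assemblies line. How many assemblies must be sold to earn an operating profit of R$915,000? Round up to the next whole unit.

48,558 assemblies

Unit CM = price − variable cost = R$92.26 − R$51.28 = R$40.98.
Need Q such that Q × R$40.98 − R$1,074,900 = R$915,000, i.e. Q = R$1,989,900 / R$40.98 = 48,557.83 → 48,558.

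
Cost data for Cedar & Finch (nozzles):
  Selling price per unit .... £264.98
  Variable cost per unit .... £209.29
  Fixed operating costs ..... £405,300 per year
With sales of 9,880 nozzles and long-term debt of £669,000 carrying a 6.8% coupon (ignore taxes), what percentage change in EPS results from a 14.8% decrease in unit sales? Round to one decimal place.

-81.9%

Total contribution margin = 9,880 × £55.69 = £550,217.20.
Operating income = contribution − fixed costs = £550,217.20 − £405,300 = £144,917.20.
After interest of £45,492.00, pre-tax earnings = £99,425.20.
DCL = total CM / (EBIT − I) = £550,217.20 / £99,425.20 = 5.5340.
EPS therefore changes by 5.5340 × (-14.8%) = -81.9%.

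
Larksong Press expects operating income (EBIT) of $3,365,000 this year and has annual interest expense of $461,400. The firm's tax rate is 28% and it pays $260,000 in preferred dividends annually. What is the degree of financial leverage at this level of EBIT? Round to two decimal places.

1.32

Annual interest charges come to $461,400.00.
Preferred dividends grossed up pre-tax: $260,000 / (1 − 0.28) = $361,111.11.
DFL = EBIT ÷ [EBIT − I − D_p/(1−t)] = $3,365,000 ÷ [$3,365,000 − $461,400.00 − $361,111.11] = $3,365,000 ÷ $2,542,488.89 = 1.3235.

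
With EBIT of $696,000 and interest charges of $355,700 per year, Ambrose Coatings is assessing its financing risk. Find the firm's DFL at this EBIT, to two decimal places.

2.05

Interest = $355,700.00.
Degree of financial leverage = EBIT / (EBIT − interest) = $696,000 / $340,300.00 = 2.0453.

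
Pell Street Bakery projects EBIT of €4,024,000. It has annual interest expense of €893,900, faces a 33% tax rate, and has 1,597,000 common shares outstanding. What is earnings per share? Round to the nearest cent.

€1.31

Pre-tax income = €4,024,000 − €893,900.00 = €3,130,100.00.
After tax at 33%: net income = €3,130,100.00 × 0.67 = €2,097,167.00.
EPS = €2,097,167.00 ÷ 1,597,000 = €1.31.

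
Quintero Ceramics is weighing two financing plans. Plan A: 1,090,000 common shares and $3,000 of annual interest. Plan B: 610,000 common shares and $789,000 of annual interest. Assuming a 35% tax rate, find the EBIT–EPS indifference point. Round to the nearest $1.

$1,787,875

At indifference, (EBIT − 3,000)(1 − t)/1,090,000 = (EBIT − 789,000)(1 − t)/610,000.
The (1 − t) factor cancels: (EBIT − 3,000) × 610,000 = (EBIT − 789,000) × 1,090,000.
Solving, EBIT = (789,000·1,090,000 − 3,000·610,000) / (1,090,000 − 610,000) = 858,180,000,000 / 480,000 = 1,787,875.00.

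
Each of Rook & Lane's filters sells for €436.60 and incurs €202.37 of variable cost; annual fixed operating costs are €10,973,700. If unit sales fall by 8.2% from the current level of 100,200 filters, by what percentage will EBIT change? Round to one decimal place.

Contribution at this volume is 100,200 × €234.23 = €23,469,846.00.
Subtracting fixed costs: EBIT = €23,469,846.00 − €10,973,700 = €12,496,146.00.
So DOL = total CM / EBIT = €23,469,846.00 / €12,496,146.00 = 1.8782.
Operating income changes by 1.8782 × -8.2% = -15.4%.

-15.4%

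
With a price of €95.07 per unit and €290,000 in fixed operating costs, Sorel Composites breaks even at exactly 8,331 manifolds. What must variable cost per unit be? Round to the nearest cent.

€60.26

Contribution per unit must be FC / Q = €290,000 / 8,331 = €34.8097.
Variable cost per unit = €95.07 − €34.8097 = €60.26.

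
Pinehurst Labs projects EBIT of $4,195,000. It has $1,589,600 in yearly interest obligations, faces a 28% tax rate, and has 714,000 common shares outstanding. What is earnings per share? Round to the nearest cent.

$2.63

Interest = $1,589,600.00, so EBT = $4,195,000 − $1,589,600.00 = $2,605,400.00.
Net income = $2,605,400.00 × (1 − 0.28) = $1,875,888.00.
EPS = $1,875,888.00 ÷ 714,000 = $2.63.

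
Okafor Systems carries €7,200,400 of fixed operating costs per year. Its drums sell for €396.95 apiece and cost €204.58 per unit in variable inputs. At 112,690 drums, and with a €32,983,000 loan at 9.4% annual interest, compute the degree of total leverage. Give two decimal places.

1.91

At 112,690 units, contribution = 112,690 × €192.37 = €21,678,175.30.
Operating income = contribution − fixed costs = €21,678,175.30 − €7,200,400 = €14,477,775.30. Interest = €3,100,402.00.
DOL = €21,678,175.30 ÷ €14,477,775.30 = 1.4973; DFL = €14,477,775.30 ÷ €11,377,373.30 = 1.2725.
Combined leverage = 1.4973 × 1.2725 = 1.9053.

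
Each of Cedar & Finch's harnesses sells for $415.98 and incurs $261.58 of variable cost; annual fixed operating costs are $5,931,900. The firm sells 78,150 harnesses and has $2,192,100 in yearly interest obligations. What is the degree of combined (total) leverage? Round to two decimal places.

3.06

At 78,150 units, contribution = 78,150 × $154.40 = $12,066,360.00.
Operating income = contribution − fixed costs = $12,066,360.00 − $5,931,900 = $6,134,460.00. Interest = $2,192,100.00, so EBIT − I = $3,942,360.00.
Degree of total leverage = total CM / (EBIT − interest) = $12,066,360.00 / $3,942,360.00 = 3.0607.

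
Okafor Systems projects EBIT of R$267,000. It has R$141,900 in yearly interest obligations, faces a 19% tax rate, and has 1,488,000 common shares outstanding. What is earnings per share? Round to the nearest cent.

R$0.07

Interest = R$141,900.00, so EBT = R$267,000 − R$141,900.00 = R$125,100.00.
After tax at 19%: net income = R$125,100.00 × 0.81 = R$101,331.00.
EPS = R$101,331.00 ÷ 1,488,000 = R$0.07.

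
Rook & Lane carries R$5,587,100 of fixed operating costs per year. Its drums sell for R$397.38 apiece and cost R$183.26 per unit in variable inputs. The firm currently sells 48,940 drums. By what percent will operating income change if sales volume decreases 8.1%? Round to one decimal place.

Total contribution margin = 48,940 × R$214.12 = R$10,479,032.80.
Operating income = contribution − fixed costs = R$10,479,032.80 − R$5,587,100 = R$4,891,932.80.
DOL = contribution ÷ EBIT = R$10,479,032.80 ÷ R$4,891,932.80 = 2.1421.
%ΔEBIT = DOL × %ΔSales = 2.1421 × -8.1% = -17.4%.

-17.4%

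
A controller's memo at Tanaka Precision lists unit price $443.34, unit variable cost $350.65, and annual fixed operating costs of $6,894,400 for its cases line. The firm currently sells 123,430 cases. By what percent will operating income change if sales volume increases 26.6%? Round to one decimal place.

+66.9%

At 123,430 units, contribution = 123,430 × $92.69 = $11,440,726.70.
Subtracting fixed costs: EBIT = $11,440,726.70 − $6,894,400 = $4,546,326.70.
Degree of operating leverage = $11,440,726.70 / $4,546,326.70 = 2.5165.
So EBIT moves 2.5165 × (+26.6%) = +66.9%.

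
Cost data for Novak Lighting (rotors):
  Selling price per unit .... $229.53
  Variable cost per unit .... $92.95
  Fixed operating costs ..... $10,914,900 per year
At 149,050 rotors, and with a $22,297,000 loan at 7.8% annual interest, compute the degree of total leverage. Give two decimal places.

At 149,050 units, contribution = 149,050 × $136.58 = $20,357,249.00.
EBIT = $20,357,249.00 − $10,914,900 = $9,442,349.00. Interest = $1,739,166.00, so EBIT − I = $7,703,183.00.
Degree of total leverage = total CM / (EBIT − interest) = $20,357,249.00 / $7,703,183.00 = 2.6427.

2.64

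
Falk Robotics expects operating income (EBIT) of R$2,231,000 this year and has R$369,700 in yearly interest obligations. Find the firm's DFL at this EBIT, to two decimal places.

1.20

Annual interest charges come to R$369,700.00.
Degree of financial leverage = EBIT / (EBIT − interest) = R$2,231,000 / R$1,861,300.00 = 1.1986.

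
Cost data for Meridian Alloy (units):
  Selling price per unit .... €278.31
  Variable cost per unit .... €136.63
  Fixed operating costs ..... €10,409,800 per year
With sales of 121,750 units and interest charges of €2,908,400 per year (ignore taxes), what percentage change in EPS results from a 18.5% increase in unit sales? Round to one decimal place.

+81.2%

Contribution at this volume is 121,750 × €141.68 = €17,249,540.00.
Subtracting fixed costs: EBIT = €17,249,540.00 − €10,409,800 = €6,839,740.00.
Interest = €2,908,400.00, so EBIT − I = €3,931,340.00.
DCL = total CM / (EBIT − I) = €17,249,540.00 / €3,931,340.00 = 4.3877.
EPS therefore changes by 4.3877 × (+18.5%) = +81.2%.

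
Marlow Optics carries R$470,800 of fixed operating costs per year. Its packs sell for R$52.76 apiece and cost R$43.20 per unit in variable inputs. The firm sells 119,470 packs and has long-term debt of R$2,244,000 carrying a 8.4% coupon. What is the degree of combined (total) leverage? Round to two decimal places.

Contribution at this volume is 119,470 × R$9.56 = R$1,142,133.20.
EBIT = R$1,142,133.20 − R$470,800 = R$671,333.20. Interest = R$188,496.00, so EBIT − I = R$482,837.20.
DCL = contribution ÷ (EBIT − I) = R$1,142,133.20 ÷ R$482,837.20 = 2.3655.

2.37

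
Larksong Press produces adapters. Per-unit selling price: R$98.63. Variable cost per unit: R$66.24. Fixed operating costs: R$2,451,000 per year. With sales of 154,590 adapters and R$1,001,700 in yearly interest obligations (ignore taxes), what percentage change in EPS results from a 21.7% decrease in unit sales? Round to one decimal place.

-69.9%

Total contribution margin = 154,590 × R$32.39 = R$5,007,170.10.
Operating income = contribution − fixed costs = R$5,007,170.10 − R$2,451,000 = R$2,556,170.10.
Interest = R$1,001,700.00, so EBIT − I = R$1,554,470.10.
Degree of combined leverage = contribution ÷ (EBIT − I) = R$5,007,170.10 ÷ R$1,554,470.10 = 3.2211.
%ΔEPS = DCL × %ΔSales = 3.2211 × -21.7% = -69.9%.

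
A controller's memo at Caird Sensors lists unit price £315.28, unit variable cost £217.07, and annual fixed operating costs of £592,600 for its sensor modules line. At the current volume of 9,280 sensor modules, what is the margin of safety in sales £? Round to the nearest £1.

Each unit contributes £315.28 − £217.07 = £98.21. Break-even units = £592,600 ÷ £98.21 = 6,034.01; break-even revenue = 6,034.01 × £315.28 = £1,902,402.28.
Actual sales revenue = 9,280 × £315.28 = £2,925,798.40.
Margin of safety = £2,925,798.40 − £1,902,402.28 = £1,023,396.

£1,023,396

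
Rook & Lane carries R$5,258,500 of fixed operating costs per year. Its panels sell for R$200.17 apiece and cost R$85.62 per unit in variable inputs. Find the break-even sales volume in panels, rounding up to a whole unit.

Unit CM = price − variable cost = R$200.17 − R$85.62 = R$114.55.
Units to break even: R$5,258,500 ÷ R$114.55 = 45,905.72, rounded up to 45,906.

45,906 panels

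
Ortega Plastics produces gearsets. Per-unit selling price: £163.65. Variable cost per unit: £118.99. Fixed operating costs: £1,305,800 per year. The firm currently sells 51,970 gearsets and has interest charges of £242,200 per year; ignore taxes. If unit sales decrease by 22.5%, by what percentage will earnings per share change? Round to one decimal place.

Contribution at this volume is 51,970 × £44.66 = £2,320,980.20.
EBIT = £2,320,980.20 − £1,305,800 = £1,015,180.20.
Interest = £242,200.00, so EBIT − I = £772,980.20.
Degree of combined leverage = contribution ÷ (EBIT − I) = £2,320,980.20 ÷ £772,980.20 = 3.0026.
EPS therefore changes by 3.0026 × (-22.5%) = -67.6%.

-67.6%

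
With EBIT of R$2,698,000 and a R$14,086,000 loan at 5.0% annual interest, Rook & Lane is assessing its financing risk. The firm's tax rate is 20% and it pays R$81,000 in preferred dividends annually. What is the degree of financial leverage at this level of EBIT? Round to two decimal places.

1.43

Interest = R$704,300.00.
Pre-tax preferred-dividend burden = R$81,000 ÷ (1 − 0.20) = R$101,250.00.
DFL = EBIT ÷ [EBIT − I − D_p/(1−t)] = R$2,698,000 ÷ [R$2,698,000 − R$704,300.00 − R$101,250.00] = R$2,698,000 ÷ R$1,892,450.00 = 1.4257.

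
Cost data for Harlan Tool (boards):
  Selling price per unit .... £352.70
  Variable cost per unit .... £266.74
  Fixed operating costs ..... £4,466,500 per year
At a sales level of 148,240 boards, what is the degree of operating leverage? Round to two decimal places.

At 148,240 units, contribution = 148,240 × £85.96 = £12,742,710.40.
EBIT = £12,742,710.40 − £4,466,500 = £8,276,210.40.
DOL = contribution ÷ EBIT = £12,742,710.40 ÷ £8,276,210.40 = 1.5397.

1.54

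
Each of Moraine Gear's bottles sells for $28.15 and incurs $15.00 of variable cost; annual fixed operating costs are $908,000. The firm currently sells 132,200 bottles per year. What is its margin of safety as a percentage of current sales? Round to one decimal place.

Unit CM = price − variable cost = $28.15 − $15.00 = $13.15. Break-even units = $908,000 ÷ $13.15 = 69,049.43; break-even revenue = 69,049.43 × $28.15 = $1,943,741.44.
Current sales = 132,200 × $28.15 = $3,721,430.00.
Margin of safety = ($3,721,430.00 − $1,943,741.44) ÷ $3,721,430.00 = 47.8%.

47.8%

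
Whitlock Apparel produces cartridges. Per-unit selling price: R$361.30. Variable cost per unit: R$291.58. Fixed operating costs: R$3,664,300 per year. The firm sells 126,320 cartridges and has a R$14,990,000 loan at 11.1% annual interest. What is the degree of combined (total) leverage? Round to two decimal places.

2.53

Contribution at this volume is 126,320 × R$69.72 = R$8,807,030.40.
EBIT = R$8,807,030.40 − R$3,664,300 = R$5,142,730.40. Interest = R$1,663,890.00.
DOL = R$8,807,030.40 ÷ R$5,142,730.40 = 1.7125; DFL = R$5,142,730.40 ÷ R$3,478,840.40 = 1.4783.
Combined leverage = 1.7125 × 1.4783 = 2.5316.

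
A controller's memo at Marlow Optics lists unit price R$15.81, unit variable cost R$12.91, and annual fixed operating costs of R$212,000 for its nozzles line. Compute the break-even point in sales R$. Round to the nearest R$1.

R$1,155,766

Contribution margin per unit = R$15.81 − R$12.91 = R$2.90, a CM ratio of R$2.90 ÷ R$15.81 = 0.1834.
Break-even revenue = fixed costs × price ÷ CM = R$212,000 × R$15.81 ÷ R$2.90 = R$1,155,766.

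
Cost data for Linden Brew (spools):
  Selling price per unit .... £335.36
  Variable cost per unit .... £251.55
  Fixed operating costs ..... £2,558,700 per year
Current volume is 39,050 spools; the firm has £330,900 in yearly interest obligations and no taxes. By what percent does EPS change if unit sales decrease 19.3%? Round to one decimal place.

Total contribution margin = 39,050 × £83.81 = £3,272,780.50.
Operating income = contribution − fixed costs = £3,272,780.50 − £2,558,700 = £714,080.50.
Interest = £330,900.00, so EBIT − I = £383,180.50.
DCL = total CM / (EBIT − I) = £3,272,780.50 / £383,180.50 = 8.5411.
EPS therefore changes by 8.5411 × (-19.3%) = -164.8%.

-164.8%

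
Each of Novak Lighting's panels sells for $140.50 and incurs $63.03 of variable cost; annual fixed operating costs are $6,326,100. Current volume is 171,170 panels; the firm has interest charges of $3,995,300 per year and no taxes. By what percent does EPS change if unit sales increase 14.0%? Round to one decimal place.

Total contribution margin = 171,170 × $77.47 = $13,260,539.90.
Subtracting fixed costs: EBIT = $13,260,539.90 − $6,326,100 = $6,934,439.90.
After interest of $3,995,300.00, pre-tax earnings = $2,939,139.90.
Degree of combined leverage = contribution ÷ (EBIT − I) = $13,260,539.90 ÷ $2,939,139.90 = 4.5117.
%ΔEPS = DCL × %ΔSales = 4.5117 × +14.0% = +63.2%.

+63.2%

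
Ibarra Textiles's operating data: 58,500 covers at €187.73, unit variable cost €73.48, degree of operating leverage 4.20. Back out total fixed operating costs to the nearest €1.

€5,092,286

Total contribution margin = 58,500 × €114.25 = €6,683,625.00.
Since DOL = CM ÷ EBIT, EBIT = €6,683,625.00 ÷ 4.20 = €1,591,339.29.
And FC = contribution − EBIT = €6,683,625.00 − €1,591,339.29 = €5,092,286.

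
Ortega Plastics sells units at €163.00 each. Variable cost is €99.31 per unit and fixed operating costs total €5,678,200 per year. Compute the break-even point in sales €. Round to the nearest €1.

CM per unit = €163.00 − €99.31 = €63.69; CM ratio = €63.69 / €163.00 = 0.3907.
Break-even revenue = fixed costs × price ÷ CM = €5,678,200 × €163.00 ÷ €63.69 = €14,532,055.

€14,532,055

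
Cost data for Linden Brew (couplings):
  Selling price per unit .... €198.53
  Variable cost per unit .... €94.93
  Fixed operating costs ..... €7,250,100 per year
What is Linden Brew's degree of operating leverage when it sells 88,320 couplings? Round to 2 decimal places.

Total contribution margin = 88,320 × €103.60 = €9,149,952.00.
Operating income = contribution − fixed costs = €9,149,952.00 − €7,250,100 = €1,899,852.00.
So DOL = total CM / EBIT = €9,149,952.00 / €1,899,852.00 = 4.8161.

4.82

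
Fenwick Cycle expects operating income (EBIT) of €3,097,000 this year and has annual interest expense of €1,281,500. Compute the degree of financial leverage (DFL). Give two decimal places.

1.71

Annual interest charges come to €1,281,500.00.
Degree of financial leverage = EBIT / (EBIT − interest) = €3,097,000 / €1,815,500.00 = 1.7059.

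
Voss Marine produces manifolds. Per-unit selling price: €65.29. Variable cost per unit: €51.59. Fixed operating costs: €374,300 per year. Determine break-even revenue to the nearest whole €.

CM per unit = €65.29 − €51.59 = €13.70; CM ratio = €13.70 / €65.29 = 0.2098.
Break-even sales = FC ÷ CM ratio = €374,300 × €65.29 / €13.70 = €1,783,799.

€1,783,799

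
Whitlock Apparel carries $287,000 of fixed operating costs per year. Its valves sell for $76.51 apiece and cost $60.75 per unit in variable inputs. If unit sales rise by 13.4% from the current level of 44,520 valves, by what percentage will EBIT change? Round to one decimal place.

Total contribution margin = 44,520 × $15.76 = $701,635.20.
Subtracting fixed costs: EBIT = $701,635.20 − $287,000 = $414,635.20.
Degree of operating leverage = $701,635.20 / $414,635.20 = 1.6922.
So EBIT moves 1.6922 × (+13.4%) = +22.7%.

+22.7%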